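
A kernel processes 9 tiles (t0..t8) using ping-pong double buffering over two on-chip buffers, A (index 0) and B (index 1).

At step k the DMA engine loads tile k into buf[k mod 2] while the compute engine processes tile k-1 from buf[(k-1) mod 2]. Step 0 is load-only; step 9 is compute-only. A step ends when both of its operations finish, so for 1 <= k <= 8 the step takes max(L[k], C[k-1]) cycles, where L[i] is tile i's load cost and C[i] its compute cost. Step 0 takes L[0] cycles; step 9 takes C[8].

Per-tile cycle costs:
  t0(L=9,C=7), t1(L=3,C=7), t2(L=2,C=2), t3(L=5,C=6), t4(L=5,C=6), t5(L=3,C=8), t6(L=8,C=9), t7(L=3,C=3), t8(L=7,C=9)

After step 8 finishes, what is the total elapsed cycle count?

end_cycle[8] = 64

k=0 load=t0/9c comp=- wait=9 total=9
k=1 load=t1/3c comp=t0/7c wait=7 total=16
k=2 load=t2/2c comp=t1/7c wait=7 total=23
k=3 load=t3/5c comp=t2/2c wait=5 total=28
k=4 load=t4/5c comp=t3/6c wait=6 total=34
k=5 load=t5/3c comp=t4/6c wait=6 total=40
k=6 load=t6/8c comp=t5/8c wait=8 total=48
k=7 load=t7/3c comp=t6/9c wait=9 total=57
k=8 load=t8/7c comp=t7/3c wait=7 total=64
k=9 load=- comp=t8/9c wait=9 total=73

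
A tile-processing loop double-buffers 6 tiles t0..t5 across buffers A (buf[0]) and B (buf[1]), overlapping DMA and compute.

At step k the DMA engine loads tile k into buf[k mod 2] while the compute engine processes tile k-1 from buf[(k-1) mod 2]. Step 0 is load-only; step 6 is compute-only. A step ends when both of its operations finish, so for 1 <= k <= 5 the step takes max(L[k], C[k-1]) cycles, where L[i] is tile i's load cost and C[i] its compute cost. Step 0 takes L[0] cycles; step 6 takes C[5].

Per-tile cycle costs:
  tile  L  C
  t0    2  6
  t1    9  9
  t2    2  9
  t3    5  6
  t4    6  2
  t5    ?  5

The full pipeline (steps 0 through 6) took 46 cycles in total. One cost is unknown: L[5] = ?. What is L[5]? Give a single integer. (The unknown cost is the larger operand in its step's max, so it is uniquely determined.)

step 0: dur = L[0]=2 = 2
step 1: dur = max(L[1]=9, C[0]=6) = 9
step 2: dur = max(L[2]=2, C[1]=9) = 9
step 3: dur = max(L[3]=5, C[2]=9) = 9
step 4: dur = max(L[4]=6, C[3]=6) = 6
step 5: dur = max(L[5]=?, C[4]=2) = L[5]  (unknown; binding)
step 6: dur = C[5]=5 = 5
sum of known step durations = 40
dur[5] = total - known = 46 - 40 = 6
L[5] is the binding max in step 5, so L[5] = dur[5] = 6

L[5] = 6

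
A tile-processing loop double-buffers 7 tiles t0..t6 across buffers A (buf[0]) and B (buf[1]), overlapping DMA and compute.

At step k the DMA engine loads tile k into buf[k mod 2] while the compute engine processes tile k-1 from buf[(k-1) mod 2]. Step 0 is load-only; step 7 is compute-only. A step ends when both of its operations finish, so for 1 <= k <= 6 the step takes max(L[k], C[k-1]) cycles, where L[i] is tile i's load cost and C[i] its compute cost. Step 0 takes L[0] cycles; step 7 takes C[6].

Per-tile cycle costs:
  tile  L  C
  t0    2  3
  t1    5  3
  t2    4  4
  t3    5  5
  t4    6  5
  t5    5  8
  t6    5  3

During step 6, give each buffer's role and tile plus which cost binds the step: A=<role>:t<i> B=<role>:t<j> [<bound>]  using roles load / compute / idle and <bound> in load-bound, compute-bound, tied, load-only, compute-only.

step 6: A=load:t6 B=compute:t5 [compute-bound]

step 0: L[0]=2 → dur=2, Σ=2 | A=load:t0 B=idle [load-only]
step 1: L[1]=5 C[0]=3 → dur=5, Σ=7 | A=compute:t0 B=load:t1 [load-bound]
step 2: L[2]=4 C[1]=3 → dur=4, Σ=11 | A=load:t2 B=compute:t1 [load-bound]
step 3: L[3]=5 C[2]=4 → dur=5, Σ=16 | A=compute:t2 B=load:t3 [load-bound]
step 4: L[4]=6 C[3]=5 → dur=6, Σ=22 | A=load:t4 B=compute:t3 [load-bound]
step 5: L[5]=5 C[4]=5 → dur=5, Σ=27 | A=compute:t4 B=load:t5 [tied]
step 6: L[6]=5 C[5]=8 → dur=8, Σ=35 | A=load:t6 B=compute:t5 [compute-bound]
step 7: C[6]=3 → dur=3, Σ=38 | A=compute:t6 B=idle [compute-only]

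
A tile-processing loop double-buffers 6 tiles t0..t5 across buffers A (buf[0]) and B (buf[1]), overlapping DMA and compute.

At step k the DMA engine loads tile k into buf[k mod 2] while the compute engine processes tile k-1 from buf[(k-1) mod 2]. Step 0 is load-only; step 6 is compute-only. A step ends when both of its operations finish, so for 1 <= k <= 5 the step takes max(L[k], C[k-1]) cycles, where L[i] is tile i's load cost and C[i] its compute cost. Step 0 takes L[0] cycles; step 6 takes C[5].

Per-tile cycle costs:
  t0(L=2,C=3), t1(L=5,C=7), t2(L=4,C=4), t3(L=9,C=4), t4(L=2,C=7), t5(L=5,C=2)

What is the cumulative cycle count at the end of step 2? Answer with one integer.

end_cycle[2] = 14

k=0 load=t0/2c comp=- wait=2 total=2
k=1 load=t1/5c comp=t0/3c wait=5 total=7
k=2 load=t2/4c comp=t1/7c wait=7 total=14
k=3 load=t3/9c comp=t2/4c wait=9 total=23
k=4 load=t4/2c comp=t3/4c wait=4 total=27
k=5 load=t5/5c comp=t4/7c wait=7 total=34
k=6 load=- comp=t5/2c wait=2 total=36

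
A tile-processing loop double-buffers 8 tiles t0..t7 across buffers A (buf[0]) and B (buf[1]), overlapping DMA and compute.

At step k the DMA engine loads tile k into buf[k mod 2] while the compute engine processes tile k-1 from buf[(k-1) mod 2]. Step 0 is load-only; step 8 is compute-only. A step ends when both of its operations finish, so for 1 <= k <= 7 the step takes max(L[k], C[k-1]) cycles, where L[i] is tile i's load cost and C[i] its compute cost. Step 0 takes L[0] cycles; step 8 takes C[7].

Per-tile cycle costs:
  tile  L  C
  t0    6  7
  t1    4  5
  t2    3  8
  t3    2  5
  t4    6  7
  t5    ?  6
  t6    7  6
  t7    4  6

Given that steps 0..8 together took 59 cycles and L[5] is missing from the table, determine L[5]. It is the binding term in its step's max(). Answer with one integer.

step 0 = dur = L[0]=6 = 6
step 1 = dur = max(L[1]=4, C[0]=7) = 7
step 2 = dur = max(L[2]=3, C[1]=5) = 5
step 3 = dur = max(L[3]=2, C[2]=8) = 8
step 4 = dur = max(L[4]=6, C[3]=5) = 6
step 5 = dur = max(L[5]=?, C[4]=7) = L[5]  (unknown; binding)
step 6 = dur = max(L[6]=7, C[5]=6) = 7
step 7 = dur = max(L[7]=4, C[6]=6) = 6
step 8 = dur = C[7]=6 = 6
sum of known step durations = 51
dur[5] = total - known = 59 - 51 = 8
L[5] is the binding max in step 5, so L[5] = dur[5] = 8

L[5] = 8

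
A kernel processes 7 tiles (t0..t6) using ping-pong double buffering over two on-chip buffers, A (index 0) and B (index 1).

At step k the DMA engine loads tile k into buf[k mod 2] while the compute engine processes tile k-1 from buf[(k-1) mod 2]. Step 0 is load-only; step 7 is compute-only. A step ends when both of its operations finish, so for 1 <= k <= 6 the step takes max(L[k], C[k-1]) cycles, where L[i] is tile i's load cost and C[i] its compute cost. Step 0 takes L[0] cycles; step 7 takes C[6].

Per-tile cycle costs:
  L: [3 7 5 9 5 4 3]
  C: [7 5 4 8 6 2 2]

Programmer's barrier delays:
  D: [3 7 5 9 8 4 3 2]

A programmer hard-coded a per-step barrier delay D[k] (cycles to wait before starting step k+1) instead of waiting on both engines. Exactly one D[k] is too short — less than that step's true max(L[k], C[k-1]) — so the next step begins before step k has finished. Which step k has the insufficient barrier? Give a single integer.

k=0 barrier L[0]=3→3c, D[0]=3 ok
k=1 barrier max(L[1]=7,C[0]=7)→7c, D[1]=7 ok
k=2 barrier max(L[2]=5,C[1]=5)→5c, D[2]=5 ok
k=3 barrier max(L[3]=9,C[2]=4)→9c, D[3]=9 ok
k=4 barrier max(L[4]=5,C[3]=8)→8c, D[4]=8 ok
k=5 barrier max(L[5]=4,C[4]=6)→6c, D[5]=4 SHORT
k=6 barrier max(L[6]=3,C[5]=2)→3c, D[6]=3 ok
k=7 barrier C[6]=2→2c, D[7]=2 ok

hazard at step 5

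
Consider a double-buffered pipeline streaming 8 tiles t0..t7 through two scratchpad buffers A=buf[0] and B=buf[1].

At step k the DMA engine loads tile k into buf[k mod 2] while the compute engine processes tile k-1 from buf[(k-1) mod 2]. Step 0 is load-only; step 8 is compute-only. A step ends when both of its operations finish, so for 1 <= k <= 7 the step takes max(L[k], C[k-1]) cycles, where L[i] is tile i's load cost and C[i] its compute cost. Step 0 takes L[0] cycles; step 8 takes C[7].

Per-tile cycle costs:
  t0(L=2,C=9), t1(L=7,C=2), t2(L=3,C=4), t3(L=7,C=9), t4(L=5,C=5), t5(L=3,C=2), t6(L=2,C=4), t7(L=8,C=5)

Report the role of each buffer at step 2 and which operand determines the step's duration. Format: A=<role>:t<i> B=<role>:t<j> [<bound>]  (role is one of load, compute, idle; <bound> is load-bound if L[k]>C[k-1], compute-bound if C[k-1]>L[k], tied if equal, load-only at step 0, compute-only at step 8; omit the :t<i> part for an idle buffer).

[0] DMA t0→A (2c) ∥ CU idle ⇒ 2c, clock 2
[1] DMA t1→B (7c) ∥ CU A:t0 (9c) ⇒ 9c, clock 11
[2] DMA t2→A (3c) ∥ CU B:t1 (2c) ⇒ 3c, clock 14
[3] DMA t3→B (7c) ∥ CU A:t2 (4c) ⇒ 7c, clock 21
[4] DMA t4→A (5c) ∥ CU B:t3 (9c) ⇒ 9c, clock 30
[5] DMA t5→B (3c) ∥ CU A:t4 (5c) ⇒ 5c, clock 35
[6] DMA t6→A (2c) ∥ CU B:t5 (2c) ⇒ 2c, clock 37
[7] DMA t7→B (8c) ∥ CU A:t6 (4c) ⇒ 8c, clock 45
[8] DMA idle ∥ CU B:t7 (5c) ⇒ 5c, clock 50

step 2: A=load:t2 B=compute:t1 [load-bound]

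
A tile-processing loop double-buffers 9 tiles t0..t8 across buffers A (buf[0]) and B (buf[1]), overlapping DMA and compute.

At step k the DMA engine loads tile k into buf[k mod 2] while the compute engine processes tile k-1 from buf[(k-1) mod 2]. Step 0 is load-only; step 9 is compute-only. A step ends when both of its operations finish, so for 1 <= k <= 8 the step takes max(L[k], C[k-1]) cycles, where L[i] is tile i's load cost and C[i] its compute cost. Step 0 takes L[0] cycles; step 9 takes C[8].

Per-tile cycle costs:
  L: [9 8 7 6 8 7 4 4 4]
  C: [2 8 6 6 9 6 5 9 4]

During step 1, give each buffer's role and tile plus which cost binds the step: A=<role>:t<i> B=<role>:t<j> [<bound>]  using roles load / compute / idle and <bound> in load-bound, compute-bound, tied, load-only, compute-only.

step 1: A=compute:t0 B=load:t1 [load-bound]

k=0 load=t0/9c comp=- wait=9 total=9
k=1 load=t1/8c comp=t0/2c wait=8 total=17
k=2 load=t2/7c comp=t1/8c wait=8 total=25
k=3 load=t3/6c comp=t2/6c wait=6 total=31
k=4 load=t4/8c comp=t3/6c wait=8 total=39
k=5 load=t5/7c comp=t4/9c wait=9 total=48
k=6 load=t6/4c comp=t5/6c wait=6 total=54
k=7 load=t7/4c comp=t6/5c wait=5 total=59
k=8 load=t8/4c comp=t7/9c wait=9 total=68
k=9 load=- comp=t8/4c wait=4 total=72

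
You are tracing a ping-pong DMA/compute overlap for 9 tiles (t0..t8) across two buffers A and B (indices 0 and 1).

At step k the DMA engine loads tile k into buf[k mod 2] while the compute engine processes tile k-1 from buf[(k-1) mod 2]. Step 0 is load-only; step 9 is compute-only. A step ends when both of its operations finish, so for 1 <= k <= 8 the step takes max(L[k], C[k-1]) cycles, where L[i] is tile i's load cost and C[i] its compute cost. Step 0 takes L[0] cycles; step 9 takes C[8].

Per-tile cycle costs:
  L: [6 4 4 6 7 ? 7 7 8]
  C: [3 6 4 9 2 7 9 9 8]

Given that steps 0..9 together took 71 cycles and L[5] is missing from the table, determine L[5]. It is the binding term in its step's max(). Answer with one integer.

step 0: dur = L[0]=6 = 6
step 1: dur = max(L[1]=4, C[0]=3) = 4
step 2: dur = max(L[2]=4, C[1]=6) = 6
step 3: dur = max(L[3]=6, C[2]=4) = 6
step 4: dur = max(L[4]=7, C[3]=9) = 9
step 5: dur = max(L[5]=?, C[4]=2) = L[5]  (unknown; binding)
step 6: dur = max(L[6]=7, C[5]=7) = 7
step 7: dur = max(L[7]=7, C[6]=9) = 9
step 8: dur = max(L[8]=8, C[7]=9) = 9
step 9: dur = C[8]=8 = 8
sum of known step durations = 64
dur[5] = total - known = 71 - 64 = 7
L[5] is the binding max in step 5, so L[5] = dur[5] = 7

L[5] = 7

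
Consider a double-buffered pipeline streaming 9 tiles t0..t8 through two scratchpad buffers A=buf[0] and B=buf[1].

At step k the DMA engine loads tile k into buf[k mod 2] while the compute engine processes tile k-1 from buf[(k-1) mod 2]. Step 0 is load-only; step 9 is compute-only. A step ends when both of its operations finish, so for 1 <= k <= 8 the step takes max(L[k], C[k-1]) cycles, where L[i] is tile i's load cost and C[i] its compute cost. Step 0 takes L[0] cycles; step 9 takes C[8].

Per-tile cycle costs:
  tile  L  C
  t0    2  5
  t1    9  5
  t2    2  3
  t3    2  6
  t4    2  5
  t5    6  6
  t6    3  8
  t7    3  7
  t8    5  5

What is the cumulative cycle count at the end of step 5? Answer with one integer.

end_cycle[5] = 31

k=0 load=t0/2c comp=- wait=2 total=2
k=1 load=t1/9c comp=t0/5c wait=9 total=11
k=2 load=t2/2c comp=t1/5c wait=5 total=16
k=3 load=t3/2c comp=t2/3c wait=3 total=19
k=4 load=t4/2c comp=t3/6c wait=6 total=25
k=5 load=t5/6c comp=t4/5c wait=6 total=31
k=6 load=t6/3c comp=t5/6c wait=6 total=37
k=7 load=t7/3c comp=t6/8c wait=8 total=45
k=8 load=t8/5c comp=t7/7c wait=7 total=52
k=9 load=- comp=t8/5c wait=5 total=57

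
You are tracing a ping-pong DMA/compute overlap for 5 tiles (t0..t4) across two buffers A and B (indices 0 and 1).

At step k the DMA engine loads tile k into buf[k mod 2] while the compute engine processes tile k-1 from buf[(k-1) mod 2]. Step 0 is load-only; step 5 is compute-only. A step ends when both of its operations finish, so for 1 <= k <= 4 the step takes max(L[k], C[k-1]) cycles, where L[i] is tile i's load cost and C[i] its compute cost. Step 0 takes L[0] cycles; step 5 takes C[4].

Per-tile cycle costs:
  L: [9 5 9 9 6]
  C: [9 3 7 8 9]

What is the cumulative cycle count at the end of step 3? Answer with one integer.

k=0 load=t0/9c comp=- wait=9 total=9
k=1 load=t1/5c comp=t0/9c wait=9 total=18
k=2 load=t2/9c comp=t1/3c wait=9 total=27
k=3 load=t3/9c comp=t2/7c wait=9 total=36
k=4 load=t4/6c comp=t3/8c wait=8 total=44
k=5 load=- comp=t4/9c wait=9 total=53

end_cycle[3] = 36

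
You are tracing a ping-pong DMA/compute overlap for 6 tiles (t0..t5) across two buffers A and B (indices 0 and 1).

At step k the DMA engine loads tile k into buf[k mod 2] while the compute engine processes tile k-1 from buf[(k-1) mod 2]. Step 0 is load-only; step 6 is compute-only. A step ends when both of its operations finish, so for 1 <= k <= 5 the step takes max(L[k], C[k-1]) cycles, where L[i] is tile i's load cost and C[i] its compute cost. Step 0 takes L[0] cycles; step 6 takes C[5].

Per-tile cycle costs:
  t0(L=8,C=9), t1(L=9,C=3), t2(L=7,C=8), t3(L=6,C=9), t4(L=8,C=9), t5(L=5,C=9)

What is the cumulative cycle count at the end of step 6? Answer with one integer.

end_cycle[6] = 59

k=0 load=t0/8c comp=- wait=8 total=8
k=1 load=t1/9c comp=t0/9c wait=9 total=17
k=2 load=t2/7c comp=t1/3c wait=7 total=24
k=3 load=t3/6c comp=t2/8c wait=8 total=32
k=4 load=t4/8c comp=t3/9c wait=9 total=41
k=5 load=t5/5c comp=t4/9c wait=9 total=50
k=6 load=- comp=t5/9c wait=9 total=59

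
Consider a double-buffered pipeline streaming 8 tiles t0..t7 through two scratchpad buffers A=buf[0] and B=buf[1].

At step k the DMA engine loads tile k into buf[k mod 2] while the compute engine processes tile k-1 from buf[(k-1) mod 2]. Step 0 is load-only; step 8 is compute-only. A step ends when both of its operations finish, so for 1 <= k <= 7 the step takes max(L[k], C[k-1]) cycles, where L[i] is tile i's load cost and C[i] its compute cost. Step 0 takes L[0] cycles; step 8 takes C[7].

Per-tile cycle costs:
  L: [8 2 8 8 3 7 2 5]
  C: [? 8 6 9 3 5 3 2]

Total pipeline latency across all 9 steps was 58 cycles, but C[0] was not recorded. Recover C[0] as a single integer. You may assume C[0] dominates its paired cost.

C[0] = 6

step 0 | dur = L[0]=8 = 8
step 1 | dur = max(L[1]=2, C[0]=?) = C[0]  (unknown; binding)
step 2 | dur = max(L[2]=8, C[1]=8) = 8
step 3 | dur = max(L[3]=8, C[2]=6) = 8
step 4 | dur = max(L[4]=3, C[3]=9) = 9
step 5 | dur = max(L[5]=7, C[4]=3) = 7
step 6 | dur = max(L[6]=2, C[5]=5) = 5
step 7 | dur = max(L[7]=5, C[6]=3) = 5
step 8 | dur = C[7]=2 = 2
sum of known step durations = 52
dur[1] = total - known = 58 - 52 = 6
C[0] is the binding max in step 1, so C[0] = dur[1] = 6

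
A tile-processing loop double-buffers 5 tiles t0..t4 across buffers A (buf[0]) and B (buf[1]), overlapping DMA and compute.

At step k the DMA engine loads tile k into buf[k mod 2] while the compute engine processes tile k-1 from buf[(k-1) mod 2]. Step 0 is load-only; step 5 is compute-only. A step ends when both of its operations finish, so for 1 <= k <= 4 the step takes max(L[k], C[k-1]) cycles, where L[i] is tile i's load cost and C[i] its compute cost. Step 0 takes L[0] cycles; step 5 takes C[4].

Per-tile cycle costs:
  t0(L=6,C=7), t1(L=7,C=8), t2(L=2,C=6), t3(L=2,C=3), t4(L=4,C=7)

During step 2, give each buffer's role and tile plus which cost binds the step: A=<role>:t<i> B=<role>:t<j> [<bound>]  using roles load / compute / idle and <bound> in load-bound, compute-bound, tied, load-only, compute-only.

step 2: A=load:t2 B=compute:t1 [compute-bound]

  0. 6=6c; end=6; A:t0 B:-
  1. max(7,7)=7c; end=13; A:t0 B:t1
  2. max(2,8)=8c; end=21; A:t2 B:t1
  3. max(2,6)=6c; end=27; A:t2 B:t3
  4. max(4,3)=4c; end=31; A:t4 B:t3
  5. 7=7c; end=38; A:t4 B:t3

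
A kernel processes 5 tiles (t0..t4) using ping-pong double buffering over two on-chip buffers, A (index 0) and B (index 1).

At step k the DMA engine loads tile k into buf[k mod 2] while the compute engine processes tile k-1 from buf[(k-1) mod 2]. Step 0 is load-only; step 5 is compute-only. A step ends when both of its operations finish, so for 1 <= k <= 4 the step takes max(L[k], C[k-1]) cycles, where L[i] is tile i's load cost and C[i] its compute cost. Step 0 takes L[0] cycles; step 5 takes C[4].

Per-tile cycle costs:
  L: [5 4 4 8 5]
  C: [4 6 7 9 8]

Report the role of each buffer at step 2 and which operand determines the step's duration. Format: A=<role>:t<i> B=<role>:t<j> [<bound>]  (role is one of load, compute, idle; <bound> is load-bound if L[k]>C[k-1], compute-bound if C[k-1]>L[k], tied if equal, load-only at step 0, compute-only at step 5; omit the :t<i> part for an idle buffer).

step 2: A=load:t2 B=compute:t1 [compute-bound]

step 0: L[0]=5 → dur=5, Σ=5 | A=load:t0 B=idle [load-only]
step 1: L[1]=4 C[0]=4 → dur=4, Σ=9 | A=compute:t0 B=load:t1 [tied]
step 2: L[2]=4 C[1]=6 → dur=6, Σ=15 | A=load:t2 B=compute:t1 [compute-bound]
step 3: L[3]=8 C[2]=7 → dur=8, Σ=23 | A=compute:t2 B=load:t3 [load-bound]
step 4: L[4]=5 C[3]=9 → dur=9, Σ=32 | A=load:t4 B=compute:t3 [compute-bound]
step 5: C[4]=8 → dur=8, Σ=40 | A=compute:t4 B=idle [compute-only]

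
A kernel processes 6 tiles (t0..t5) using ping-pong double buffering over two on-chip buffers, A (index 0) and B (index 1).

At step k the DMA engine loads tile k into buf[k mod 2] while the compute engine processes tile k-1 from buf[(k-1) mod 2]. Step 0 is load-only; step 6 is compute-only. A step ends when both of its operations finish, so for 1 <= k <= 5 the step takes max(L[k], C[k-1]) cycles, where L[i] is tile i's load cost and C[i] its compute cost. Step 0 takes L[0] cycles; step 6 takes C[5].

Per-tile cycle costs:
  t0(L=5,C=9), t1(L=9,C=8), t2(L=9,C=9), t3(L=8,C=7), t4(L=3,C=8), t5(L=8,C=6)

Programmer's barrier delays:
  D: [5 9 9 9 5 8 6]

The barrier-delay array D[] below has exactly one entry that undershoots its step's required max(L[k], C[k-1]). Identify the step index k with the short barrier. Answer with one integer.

hazard at step 4

step 0: need L[0]=5 = 5; D[0]=5 ok
step 1: need max(L[1]=9,C[0]=9) = 9; D[1]=9 ok
step 2: need max(L[2]=9,C[1]=8) = 9; D[2]=9 ok
step 3: need max(L[3]=8,C[2]=9) = 9; D[3]=9 ok
step 4: need max(L[4]=3,C[3]=7) = 7; D[4]=5 SHORT
step 5: need max(L[5]=8,C[4]=8) = 8; D[5]=8 ok
step 6: need C[5]=6 = 6; D[6]=6 ok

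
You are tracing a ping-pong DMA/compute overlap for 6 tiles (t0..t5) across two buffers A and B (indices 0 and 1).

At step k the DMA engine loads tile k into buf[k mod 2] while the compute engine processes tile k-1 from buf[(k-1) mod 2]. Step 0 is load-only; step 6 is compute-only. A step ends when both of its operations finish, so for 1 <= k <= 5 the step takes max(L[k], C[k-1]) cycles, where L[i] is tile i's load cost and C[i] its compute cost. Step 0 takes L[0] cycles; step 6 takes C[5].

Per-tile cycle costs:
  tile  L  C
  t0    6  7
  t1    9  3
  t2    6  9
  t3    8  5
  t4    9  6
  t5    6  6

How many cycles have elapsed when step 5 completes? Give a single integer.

end_cycle[5] = 45

k=0 load=t0/6c comp=- wait=6 total=6
k=1 load=t1/9c comp=t0/7c wait=9 total=15
k=2 load=t2/6c comp=t1/3c wait=6 total=21
k=3 load=t3/8c comp=t2/9c wait=9 total=30
k=4 load=t4/9c comp=t3/5c wait=9 total=39
k=5 load=t5/6c comp=t4/6c wait=6 total=45
k=6 load=- comp=t5/6c wait=6 total=51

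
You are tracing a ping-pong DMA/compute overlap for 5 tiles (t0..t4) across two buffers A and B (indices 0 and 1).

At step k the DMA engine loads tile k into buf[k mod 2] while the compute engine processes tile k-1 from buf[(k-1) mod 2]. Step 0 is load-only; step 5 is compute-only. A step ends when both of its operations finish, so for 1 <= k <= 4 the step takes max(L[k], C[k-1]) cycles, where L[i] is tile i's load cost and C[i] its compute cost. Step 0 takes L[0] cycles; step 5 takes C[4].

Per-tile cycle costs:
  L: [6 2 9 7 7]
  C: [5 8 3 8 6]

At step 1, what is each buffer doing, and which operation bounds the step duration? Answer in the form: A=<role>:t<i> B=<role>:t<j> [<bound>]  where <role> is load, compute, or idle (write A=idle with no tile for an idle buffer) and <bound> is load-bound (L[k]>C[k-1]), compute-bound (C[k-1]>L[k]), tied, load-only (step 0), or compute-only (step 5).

  0. 6=6c; end=6; A:t0 B:-
  1. max(2,5)=5c; end=11; A:t0 B:t1
  2. max(9,8)=9c; end=20; A:t2 B:t1
  3. max(7,3)=7c; end=27; A:t2 B:t3
  4. max(7,8)=8c; end=35; A:t4 B:t3
  5. 6=6c; end=41; A:t4 B:t3

step 1: A=compute:t0 B=load:t1 [compute-bound]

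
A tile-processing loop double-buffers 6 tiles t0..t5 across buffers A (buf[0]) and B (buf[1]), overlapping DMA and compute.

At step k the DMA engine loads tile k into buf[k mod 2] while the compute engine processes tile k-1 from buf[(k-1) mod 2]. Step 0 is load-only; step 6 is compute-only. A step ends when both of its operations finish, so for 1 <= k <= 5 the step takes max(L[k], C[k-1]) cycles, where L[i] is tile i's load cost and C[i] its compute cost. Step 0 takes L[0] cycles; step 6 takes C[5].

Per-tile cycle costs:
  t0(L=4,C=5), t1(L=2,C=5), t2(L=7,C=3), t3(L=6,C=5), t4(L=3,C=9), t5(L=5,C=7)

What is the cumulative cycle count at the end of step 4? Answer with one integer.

end_cycle[4] = 27

[0] DMA t0→A (4c) ∥ CU idle ⇒ 4c, clock 4
[1] DMA t1→B (2c) ∥ CU A:t0 (5c) ⇒ 5c, clock 9
[2] DMA t2→A (7c) ∥ CU B:t1 (5c) ⇒ 7c, clock 16
[3] DMA t3→B (6c) ∥ CU A:t2 (3c) ⇒ 6c, clock 22
[4] DMA t4→A (3c) ∥ CU B:t3 (5c) ⇒ 5c, clock 27
[5] DMA t5→B (5c) ∥ CU A:t4 (9c) ⇒ 9c, clock 36
[6] DMA idle ∥ CU B:t5 (7c) ⇒ 7c, clock 43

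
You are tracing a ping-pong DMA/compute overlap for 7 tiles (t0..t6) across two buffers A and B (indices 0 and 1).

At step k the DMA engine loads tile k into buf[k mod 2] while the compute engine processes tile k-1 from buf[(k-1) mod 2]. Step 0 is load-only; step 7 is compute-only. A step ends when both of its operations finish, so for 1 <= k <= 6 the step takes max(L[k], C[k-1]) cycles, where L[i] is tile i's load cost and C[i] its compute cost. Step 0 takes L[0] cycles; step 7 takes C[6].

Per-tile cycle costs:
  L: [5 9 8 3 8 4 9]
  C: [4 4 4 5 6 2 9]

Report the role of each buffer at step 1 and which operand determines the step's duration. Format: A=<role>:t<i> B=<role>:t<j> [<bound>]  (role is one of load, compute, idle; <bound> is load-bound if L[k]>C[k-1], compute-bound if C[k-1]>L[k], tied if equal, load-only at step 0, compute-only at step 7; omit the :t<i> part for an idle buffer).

k=0 load=t0/5c comp=- wait=5 total=5
k=1 load=t1/9c comp=t0/4c wait=9 total=14
k=2 load=t2/8c comp=t1/4c wait=8 total=22
k=3 load=t3/3c comp=t2/4c wait=4 total=26
k=4 load=t4/8c comp=t3/5c wait=8 total=34
k=5 load=t5/4c comp=t4/6c wait=6 total=40
k=6 load=t6/9c comp=t5/2c wait=9 total=49
k=7 load=- comp=t6/9c wait=9 total=58

step 1: A=compute:t0 B=load:t1 [load-bound]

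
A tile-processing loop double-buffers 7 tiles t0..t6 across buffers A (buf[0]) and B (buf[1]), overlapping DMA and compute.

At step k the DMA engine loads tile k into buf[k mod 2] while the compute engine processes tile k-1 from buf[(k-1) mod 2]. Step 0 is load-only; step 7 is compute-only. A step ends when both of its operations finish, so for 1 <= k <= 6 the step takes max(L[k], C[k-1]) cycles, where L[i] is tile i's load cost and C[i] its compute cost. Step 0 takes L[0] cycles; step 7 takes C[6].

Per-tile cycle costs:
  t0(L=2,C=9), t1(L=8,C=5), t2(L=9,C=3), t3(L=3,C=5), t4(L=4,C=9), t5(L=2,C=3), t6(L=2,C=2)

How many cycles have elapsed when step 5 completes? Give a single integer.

end_cycle[5] = 37

k=0 load=t0/2c comp=- wait=2 total=2
k=1 load=t1/8c comp=t0/9c wait=9 total=11
k=2 load=t2/9c comp=t1/5c wait=9 total=20
k=3 load=t3/3c comp=t2/3c wait=3 total=23
k=4 load=t4/4c comp=t3/5c wait=5 total=28
k=5 load=t5/2c comp=t4/9c wait=9 total=37
k=6 load=t6/2c comp=t5/3c wait=3 total=40
k=7 load=- comp=t6/2c wait=2 total=42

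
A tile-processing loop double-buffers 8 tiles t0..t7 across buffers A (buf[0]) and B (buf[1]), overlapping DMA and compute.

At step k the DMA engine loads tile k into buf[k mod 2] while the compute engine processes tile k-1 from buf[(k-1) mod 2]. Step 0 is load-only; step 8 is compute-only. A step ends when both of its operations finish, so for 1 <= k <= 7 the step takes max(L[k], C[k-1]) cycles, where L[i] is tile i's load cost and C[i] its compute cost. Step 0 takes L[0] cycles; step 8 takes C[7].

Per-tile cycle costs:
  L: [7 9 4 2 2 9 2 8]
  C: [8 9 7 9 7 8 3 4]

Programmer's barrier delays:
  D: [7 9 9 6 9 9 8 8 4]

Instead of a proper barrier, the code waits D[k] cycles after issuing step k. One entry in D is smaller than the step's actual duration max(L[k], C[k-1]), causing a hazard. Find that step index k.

k=0 barrier L[0]=7→7c, D[0]=7 ok
k=1 barrier max(L[1]=9,C[0]=8)→9c, D[1]=9 ok
k=2 barrier max(L[2]=4,C[1]=9)→9c, D[2]=9 ok
k=3 barrier max(L[3]=2,C[2]=7)→7c, D[3]=6 SHORT
k=4 barrier max(L[4]=2,C[3]=9)→9c, D[4]=9 ok
k=5 barrier max(L[5]=9,C[4]=7)→9c, D[5]=9 ok
k=6 barrier max(L[6]=2,C[5]=8)→8c, D[6]=8 ok
k=7 barrier max(L[7]=8,C[6]=3)→8c, D[7]=8 ok
k=8 barrier C[7]=4→4c, D[8]=4 ok

hazard at step 3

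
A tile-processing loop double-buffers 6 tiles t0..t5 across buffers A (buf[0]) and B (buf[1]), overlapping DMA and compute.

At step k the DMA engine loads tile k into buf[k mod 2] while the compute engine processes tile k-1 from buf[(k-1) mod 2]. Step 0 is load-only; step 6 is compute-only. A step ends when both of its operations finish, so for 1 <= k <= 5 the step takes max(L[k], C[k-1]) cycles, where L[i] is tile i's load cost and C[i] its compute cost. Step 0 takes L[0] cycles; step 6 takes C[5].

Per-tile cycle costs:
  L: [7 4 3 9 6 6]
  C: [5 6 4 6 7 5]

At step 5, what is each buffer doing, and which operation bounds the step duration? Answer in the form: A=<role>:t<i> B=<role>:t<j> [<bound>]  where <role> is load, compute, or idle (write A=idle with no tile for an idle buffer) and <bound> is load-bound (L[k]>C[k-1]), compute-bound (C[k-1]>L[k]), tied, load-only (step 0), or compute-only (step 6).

step 5: A=compute:t4 B=load:t5 [compute-bound]

step 0: L[0]=7 → dur=7, Σ=7 | A=load:t0 B=idle [load-only]
step 1: L[1]=4 C[0]=5 → dur=5, Σ=12 | A=compute:t0 B=load:t1 [compute-bound]
step 2: L[2]=3 C[1]=6 → dur=6, Σ=18 | A=load:t2 B=compute:t1 [compute-bound]
step 3: L[3]=9 C[2]=4 → dur=9, Σ=27 | A=compute:t2 B=load:t3 [load-bound]
step 4: L[4]=6 C[3]=6 → dur=6, Σ=33 | A=load:t4 B=compute:t3 [tied]
step 5: L[5]=6 C[4]=7 → dur=7, Σ=40 | A=compute:t4 B=load:t5 [compute-bound]
step 6: C[5]=5 → dur=5, Σ=45 | A=idle B=compute:t5 [compute-only]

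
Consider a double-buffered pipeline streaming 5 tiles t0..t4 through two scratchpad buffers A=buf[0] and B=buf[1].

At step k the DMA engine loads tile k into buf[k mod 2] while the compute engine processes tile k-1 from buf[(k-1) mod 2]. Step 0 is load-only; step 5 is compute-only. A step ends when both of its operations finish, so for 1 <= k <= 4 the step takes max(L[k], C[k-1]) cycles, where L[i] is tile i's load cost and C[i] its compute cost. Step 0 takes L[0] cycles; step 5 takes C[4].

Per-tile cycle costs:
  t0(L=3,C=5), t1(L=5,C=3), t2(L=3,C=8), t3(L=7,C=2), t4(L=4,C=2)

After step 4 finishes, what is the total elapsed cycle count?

step 0: L[0]=3 → dur=3, Σ=3 | A=load:t0 B=idle [load-only]
step 1: L[1]=5 C[0]=5 → dur=5, Σ=8 | A=compute:t0 B=load:t1 [tied]
step 2: L[2]=3 C[1]=3 → dur=3, Σ=11 | A=load:t2 B=compute:t1 [tied]
step 3: L[3]=7 C[2]=8 → dur=8, Σ=19 | A=compute:t2 B=load:t3 [compute-bound]
step 4: L[4]=4 C[3]=2 → dur=4, Σ=23 | A=load:t4 B=compute:t3 [load-bound]
step 5: C[4]=2 → dur=2, Σ=25 | A=compute:t4 B=idle [compute-only]

end_cycle[4] = 23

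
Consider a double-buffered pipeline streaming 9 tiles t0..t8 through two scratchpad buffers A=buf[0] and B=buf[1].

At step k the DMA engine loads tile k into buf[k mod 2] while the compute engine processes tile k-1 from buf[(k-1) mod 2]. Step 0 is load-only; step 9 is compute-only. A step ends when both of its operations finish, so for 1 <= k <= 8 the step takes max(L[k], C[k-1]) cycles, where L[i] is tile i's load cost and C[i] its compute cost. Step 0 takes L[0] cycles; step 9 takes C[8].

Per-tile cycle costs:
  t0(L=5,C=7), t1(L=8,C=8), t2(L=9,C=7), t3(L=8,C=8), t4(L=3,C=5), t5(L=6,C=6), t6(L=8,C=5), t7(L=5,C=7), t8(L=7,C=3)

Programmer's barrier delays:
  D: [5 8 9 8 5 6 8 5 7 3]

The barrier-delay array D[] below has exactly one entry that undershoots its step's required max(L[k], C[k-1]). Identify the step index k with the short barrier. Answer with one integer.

hazard at step 4

step 0: need L[0]=5 = 5; D[0]=5 ok
step 1: need max(L[1]=8,C[0]=7) = 8; D[1]=8 ok
step 2: need max(L[2]=9,C[1]=8) = 9; D[2]=9 ok
step 3: need max(L[3]=8,C[2]=7) = 8; D[3]=8 ok
step 4: need max(L[4]=3,C[3]=8) = 8; D[4]=5 SHORT
step 5: need max(L[5]=6,C[4]=5) = 6; D[5]=6 ok
step 6: need max(L[6]=8,C[5]=6) = 8; D[6]=8 ok
step 7: need max(L[7]=5,C[6]=5) = 5; D[7]=5 ok
step 8: need max(L[8]=7,C[7]=7) = 7; D[8]=7 ok
step 9: need C[8]=3 = 3; D[9]=3 ok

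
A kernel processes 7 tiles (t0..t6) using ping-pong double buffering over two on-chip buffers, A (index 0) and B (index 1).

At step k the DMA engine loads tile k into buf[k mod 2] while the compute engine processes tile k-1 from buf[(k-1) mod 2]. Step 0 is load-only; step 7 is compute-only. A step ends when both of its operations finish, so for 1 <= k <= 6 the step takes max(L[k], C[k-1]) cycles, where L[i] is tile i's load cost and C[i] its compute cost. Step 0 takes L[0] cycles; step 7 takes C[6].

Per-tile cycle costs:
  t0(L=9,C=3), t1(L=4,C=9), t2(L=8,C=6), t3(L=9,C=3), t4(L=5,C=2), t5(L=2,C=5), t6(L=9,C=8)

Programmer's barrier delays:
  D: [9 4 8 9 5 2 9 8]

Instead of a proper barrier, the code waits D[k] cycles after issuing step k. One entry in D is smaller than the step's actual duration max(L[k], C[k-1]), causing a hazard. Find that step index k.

hazard at step 2

step 0: need L[0]=9 = 9; D[0]=9 ok
step 1: need max(L[1]=4,C[0]=3) = 4; D[1]=4 ok
step 2: need max(L[2]=8,C[1]=9) = 9; D[2]=8 SHORT
step 3: need max(L[3]=9,C[2]=6) = 9; D[3]=9 ok
step 4: need max(L[4]=5,C[3]=3) = 5; D[4]=5 ok
step 5: need max(L[5]=2,C[4]=2) = 2; D[5]=2 ok
step 6: need max(L[6]=9,C[5]=5) = 9; D[6]=9 ok
step 7: need C[6]=8 = 8; D[7]=8 ok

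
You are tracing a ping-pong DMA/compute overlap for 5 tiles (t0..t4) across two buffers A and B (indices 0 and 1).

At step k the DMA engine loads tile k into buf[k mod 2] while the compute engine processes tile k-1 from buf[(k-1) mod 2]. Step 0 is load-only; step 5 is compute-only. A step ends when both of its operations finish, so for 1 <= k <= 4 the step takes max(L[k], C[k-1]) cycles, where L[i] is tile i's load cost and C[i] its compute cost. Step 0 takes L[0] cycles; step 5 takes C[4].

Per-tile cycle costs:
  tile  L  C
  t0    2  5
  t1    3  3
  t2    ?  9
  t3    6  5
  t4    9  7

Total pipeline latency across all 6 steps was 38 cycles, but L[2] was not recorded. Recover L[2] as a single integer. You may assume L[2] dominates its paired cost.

L[2] = 6

step 0: dur = L[0]=2 = 2
step 1: dur = max(L[1]=3, C[0]=5) = 5
step 2: dur = max(L[2]=?, C[1]=3) = L[2]  (unknown; binding)
step 3: dur = max(L[3]=6, C[2]=9) = 9
step 4: dur = max(L[4]=9, C[3]=5) = 9
step 5: dur = C[4]=7 = 7
sum of known step durations = 32
dur[2] = total - known = 38 - 32 = 6
L[2] is the binding max in step 2, so L[2] = dur[2] = 6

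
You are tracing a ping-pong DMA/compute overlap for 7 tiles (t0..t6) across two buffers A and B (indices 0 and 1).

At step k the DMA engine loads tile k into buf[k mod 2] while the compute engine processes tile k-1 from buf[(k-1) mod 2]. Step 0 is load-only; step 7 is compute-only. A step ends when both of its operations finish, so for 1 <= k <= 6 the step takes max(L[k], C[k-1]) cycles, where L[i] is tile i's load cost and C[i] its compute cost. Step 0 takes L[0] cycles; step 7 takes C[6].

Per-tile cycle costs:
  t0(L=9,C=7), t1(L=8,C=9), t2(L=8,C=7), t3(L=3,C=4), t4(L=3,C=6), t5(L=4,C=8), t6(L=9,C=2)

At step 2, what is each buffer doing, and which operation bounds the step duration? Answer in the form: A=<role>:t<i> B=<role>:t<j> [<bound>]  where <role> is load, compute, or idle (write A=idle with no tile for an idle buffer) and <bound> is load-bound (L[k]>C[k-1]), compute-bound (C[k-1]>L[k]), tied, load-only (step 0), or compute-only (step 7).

k=0 load=t0/9c comp=- wait=9 total=9
k=1 load=t1/8c comp=t0/7c wait=8 total=17
k=2 load=t2/8c comp=t1/9c wait=9 total=26
k=3 load=t3/3c comp=t2/7c wait=7 total=33
k=4 load=t4/3c comp=t3/4c wait=4 total=37
k=5 load=t5/4c comp=t4/6c wait=6 total=43
k=6 load=t6/9c comp=t5/8c wait=9 total=52
k=7 load=- comp=t6/2c wait=2 total=54

step 2: A=load:t2 B=compute:t1 [compute-bound]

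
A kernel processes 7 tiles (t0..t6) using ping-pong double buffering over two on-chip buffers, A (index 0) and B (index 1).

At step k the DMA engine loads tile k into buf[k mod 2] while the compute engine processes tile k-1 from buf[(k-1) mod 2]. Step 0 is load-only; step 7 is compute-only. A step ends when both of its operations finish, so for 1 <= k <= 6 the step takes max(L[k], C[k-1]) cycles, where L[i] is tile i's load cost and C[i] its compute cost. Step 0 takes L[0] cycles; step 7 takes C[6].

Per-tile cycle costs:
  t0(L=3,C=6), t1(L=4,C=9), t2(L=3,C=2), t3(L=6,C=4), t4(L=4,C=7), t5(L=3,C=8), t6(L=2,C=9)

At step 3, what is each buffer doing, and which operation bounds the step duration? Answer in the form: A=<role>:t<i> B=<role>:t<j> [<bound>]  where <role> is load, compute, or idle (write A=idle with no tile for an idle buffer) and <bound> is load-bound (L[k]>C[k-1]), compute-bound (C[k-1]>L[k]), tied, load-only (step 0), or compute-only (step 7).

step 0: L[0]=3 → dur=3, Σ=3 | A=load:t0 B=idle [load-only]
step 1: L[1]=4 C[0]=6 → dur=6, Σ=9 | A=compute:t0 B=load:t1 [compute-bound]
step 2: L[2]=3 C[1]=9 → dur=9, Σ=18 | A=load:t2 B=compute:t1 [compute-bound]
step 3: L[3]=6 C[2]=2 → dur=6, Σ=24 | A=compute:t2 B=load:t3 [load-bound]
step 4: L[4]=4 C[3]=4 → dur=4, Σ=28 | A=load:t4 B=compute:t3 [tied]
step 5: L[5]=3 C[4]=7 → dur=7, Σ=35 | A=compute:t4 B=load:t5 [compute-bound]
step 6: L[6]=2 C[5]=8 → dur=8, Σ=43 | A=load:t6 B=compute:t5 [compute-bound]
step 7: C[6]=9 → dur=9, Σ=52 | A=compute:t6 B=idle [compute-only]

step 3: A=compute:t2 B=load:t3 [load-bound]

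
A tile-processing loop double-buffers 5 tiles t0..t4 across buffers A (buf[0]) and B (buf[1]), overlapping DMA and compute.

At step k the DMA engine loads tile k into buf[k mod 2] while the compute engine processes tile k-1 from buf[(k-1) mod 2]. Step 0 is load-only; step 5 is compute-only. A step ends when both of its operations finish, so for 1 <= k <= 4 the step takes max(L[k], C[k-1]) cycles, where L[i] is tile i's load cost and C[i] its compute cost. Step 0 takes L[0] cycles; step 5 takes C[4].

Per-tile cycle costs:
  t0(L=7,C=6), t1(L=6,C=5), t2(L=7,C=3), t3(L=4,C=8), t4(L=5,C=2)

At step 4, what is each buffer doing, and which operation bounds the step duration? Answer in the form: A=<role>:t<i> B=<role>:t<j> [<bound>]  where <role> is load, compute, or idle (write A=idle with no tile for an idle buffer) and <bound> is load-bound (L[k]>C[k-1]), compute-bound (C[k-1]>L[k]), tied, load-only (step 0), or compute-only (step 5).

step 0: L[0]=7 → dur=7, Σ=7 | A=load:t0 B=idle [load-only]
step 1: L[1]=6 C[0]=6 → dur=6, Σ=13 | A=compute:t0 B=load:t1 [tied]
step 2: L[2]=7 C[1]=5 → dur=7, Σ=20 | A=load:t2 B=compute:t1 [load-bound]
step 3: L[3]=4 C[2]=3 → dur=4, Σ=24 | A=compute:t2 B=load:t3 [load-bound]
step 4: L[4]=5 C[3]=8 → dur=8, Σ=32 | A=load:t4 B=compute:t3 [compute-bound]
step 5: C[4]=2 → dur=2, Σ=34 | A=compute:t4 B=idle [compute-only]

step 4: A=load:t4 B=compute:t3 [compute-bound]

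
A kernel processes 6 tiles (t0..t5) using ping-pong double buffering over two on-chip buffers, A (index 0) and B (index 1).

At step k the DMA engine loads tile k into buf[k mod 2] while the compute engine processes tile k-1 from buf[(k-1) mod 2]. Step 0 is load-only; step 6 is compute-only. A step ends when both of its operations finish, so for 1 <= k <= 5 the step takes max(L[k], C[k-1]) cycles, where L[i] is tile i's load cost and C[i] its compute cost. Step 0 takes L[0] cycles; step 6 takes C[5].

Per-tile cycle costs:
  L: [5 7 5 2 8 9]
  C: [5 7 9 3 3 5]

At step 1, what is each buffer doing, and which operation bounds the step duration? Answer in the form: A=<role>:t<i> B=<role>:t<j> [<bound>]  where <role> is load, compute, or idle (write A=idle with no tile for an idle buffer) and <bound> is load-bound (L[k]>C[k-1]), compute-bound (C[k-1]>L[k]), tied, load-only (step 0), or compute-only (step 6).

step 1: A=compute:t0 B=load:t1 [load-bound]

  0. 5=5c; end=5; A:t0 B:-
  1. max(7,5)=7c; end=12; A:t0 B:t1
  2. max(5,7)=7c; end=19; A:t2 B:t1
  3. max(2,9)=9c; end=28; A:t2 B:t3
  4. max(8,3)=8c; end=36; A:t4 B:t3
  5. max(9,3)=9c; end=45; A:t4 B:t5
  6. 5=5c; end=50; A:t4 B:t5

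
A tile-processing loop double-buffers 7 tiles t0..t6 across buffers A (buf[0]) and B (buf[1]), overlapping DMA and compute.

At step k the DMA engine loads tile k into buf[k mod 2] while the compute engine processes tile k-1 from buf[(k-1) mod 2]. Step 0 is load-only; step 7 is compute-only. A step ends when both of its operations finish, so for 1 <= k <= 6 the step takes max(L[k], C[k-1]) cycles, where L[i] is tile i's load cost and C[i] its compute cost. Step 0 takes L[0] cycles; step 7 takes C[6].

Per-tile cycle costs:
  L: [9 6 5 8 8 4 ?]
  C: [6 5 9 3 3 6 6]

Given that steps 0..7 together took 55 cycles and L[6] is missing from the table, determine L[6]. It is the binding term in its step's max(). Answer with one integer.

L[6] = 8

step 0 = dur = L[0]=9 = 9
step 1 = dur = max(L[1]=6, C[0]=6) = 6
step 2 = dur = max(L[2]=5, C[1]=5) = 5
step 3 = dur = max(L[3]=8, C[2]=9) = 9
step 4 = dur = max(L[4]=8, C[3]=3) = 8
step 5 = dur = max(L[5]=4, C[4]=3) = 4
step 6 = dur = max(L[6]=?, C[5]=6) = L[6]  (unknown; binding)
step 7 = dur = C[6]=6 = 6
sum of known step durations = 47
dur[6] = total - known = 55 - 47 = 8
L[6] is the binding max in step 6, so L[6] = dur[6] = 8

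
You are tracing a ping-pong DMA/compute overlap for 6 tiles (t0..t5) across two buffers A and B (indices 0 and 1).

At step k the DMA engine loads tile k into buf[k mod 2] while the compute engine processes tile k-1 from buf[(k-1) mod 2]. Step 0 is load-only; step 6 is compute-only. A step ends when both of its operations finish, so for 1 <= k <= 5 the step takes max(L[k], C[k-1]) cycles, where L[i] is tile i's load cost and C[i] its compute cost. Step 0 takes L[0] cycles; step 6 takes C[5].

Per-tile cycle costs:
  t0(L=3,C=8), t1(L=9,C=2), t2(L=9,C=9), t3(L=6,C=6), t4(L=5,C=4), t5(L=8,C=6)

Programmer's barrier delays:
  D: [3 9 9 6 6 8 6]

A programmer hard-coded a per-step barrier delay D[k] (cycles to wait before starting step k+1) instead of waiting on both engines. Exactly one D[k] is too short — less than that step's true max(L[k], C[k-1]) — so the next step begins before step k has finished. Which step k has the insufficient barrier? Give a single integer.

hazard at step 3

k=0 barrier L[0]=3→3c, D[0]=3 ok
k=1 barrier max(L[1]=9,C[0]=8)→9c, D[1]=9 ok
k=2 barrier max(L[2]=9,C[1]=2)→9c, D[2]=9 ok
k=3 barrier max(L[3]=6,C[2]=9)→9c, D[3]=6 SHORT
k=4 barrier max(L[4]=5,C[3]=6)→6c, D[4]=6 ok
k=5 barrier max(L[5]=8,C[4]=4)→8c, D[5]=8 ok
k=6 barrier C[5]=6→6c, D[6]=6 ok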